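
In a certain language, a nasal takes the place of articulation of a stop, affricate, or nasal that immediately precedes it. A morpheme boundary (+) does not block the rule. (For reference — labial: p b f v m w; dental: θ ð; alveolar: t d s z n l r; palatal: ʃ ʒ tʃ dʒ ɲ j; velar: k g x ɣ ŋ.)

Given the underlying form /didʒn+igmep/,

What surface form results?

[didʒɲ+igŋep]

/n/ after /dʒ/ (palatal) → [ɲ]
/m/ after /g/ (velar) → [ŋ]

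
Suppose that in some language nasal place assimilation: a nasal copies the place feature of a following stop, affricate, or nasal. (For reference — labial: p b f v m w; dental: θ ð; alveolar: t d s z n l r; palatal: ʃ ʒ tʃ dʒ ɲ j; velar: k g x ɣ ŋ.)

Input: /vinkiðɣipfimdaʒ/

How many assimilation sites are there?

/n/ before /k/ (velar) → [ŋ]
/m/ before /d/ (alveolar) → [n]
2 segments change.

2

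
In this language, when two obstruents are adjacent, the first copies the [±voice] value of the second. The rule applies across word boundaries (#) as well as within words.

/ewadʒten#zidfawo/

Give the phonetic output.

/dʒ/ before /t/ (voiceless) → [tʃ]
/d/ before /f/ (voiceless) → [t]

[ewatʃten#zitfawo]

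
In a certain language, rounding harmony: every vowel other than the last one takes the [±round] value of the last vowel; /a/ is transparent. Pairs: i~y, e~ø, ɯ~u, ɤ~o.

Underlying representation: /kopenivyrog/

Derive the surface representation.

/e/ harmonizes with /o/ ([+round]) → [ø]
/i/ harmonizes with /o/ ([+round]) → [y]

[kopønyvyrog]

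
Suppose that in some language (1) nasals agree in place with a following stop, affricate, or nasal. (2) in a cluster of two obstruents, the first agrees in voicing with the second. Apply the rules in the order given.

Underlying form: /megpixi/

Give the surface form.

Rule 1: no segment meets the rule's conditions; no change.
After rule 1: megpixi
Rule 2: /g/ before /p/ (voiceless) → [k]

[mekpixi]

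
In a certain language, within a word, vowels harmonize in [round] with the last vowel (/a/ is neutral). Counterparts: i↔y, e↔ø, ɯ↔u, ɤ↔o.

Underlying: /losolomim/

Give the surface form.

[lɤsɤlɤmim]

/o/ harmonizes with /i/ ([-round]) → [ɤ]
/o/ harmonizes with /i/ ([-round]) → [ɤ]
/o/ harmonizes with /i/ ([-round]) → [ɤ]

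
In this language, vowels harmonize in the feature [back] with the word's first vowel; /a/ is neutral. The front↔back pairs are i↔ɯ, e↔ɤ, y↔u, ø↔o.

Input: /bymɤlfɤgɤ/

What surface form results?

/ɤ/ harmonizes with /y/ ([-back]) → [e]
/ɤ/ harmonizes with /y/ ([-back]) → [e]
/ɤ/ harmonizes with /y/ ([-back]) → [e]

[bymelfege]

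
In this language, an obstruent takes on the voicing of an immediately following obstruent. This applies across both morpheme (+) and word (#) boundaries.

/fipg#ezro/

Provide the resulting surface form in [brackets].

/p/ before /g/ (voiced) → [b]

[fibg#ezro]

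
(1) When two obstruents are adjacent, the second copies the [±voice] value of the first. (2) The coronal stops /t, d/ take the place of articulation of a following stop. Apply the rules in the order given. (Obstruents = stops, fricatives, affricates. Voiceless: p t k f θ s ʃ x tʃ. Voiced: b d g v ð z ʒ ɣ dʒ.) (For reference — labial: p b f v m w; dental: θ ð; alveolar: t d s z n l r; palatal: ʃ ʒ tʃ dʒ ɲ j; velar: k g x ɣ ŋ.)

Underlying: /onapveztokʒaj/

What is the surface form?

[onapfezdokʃaj]

Rule 1: /v/ after /p/ (voiceless) → [f]
Rule 1: /t/ after /z/ (voiced) → [d]
Rule 1: /ʒ/ after /k/ (voiceless) → [ʃ]
After rule 1: onapfezdokʃaj
Rule 2: no segment meets the rule's conditions; no change.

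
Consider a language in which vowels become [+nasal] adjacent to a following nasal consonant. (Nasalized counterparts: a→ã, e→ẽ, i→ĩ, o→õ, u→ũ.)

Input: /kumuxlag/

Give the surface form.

/u/ before nasal /m/ → [ũ]

[kũmuxlag]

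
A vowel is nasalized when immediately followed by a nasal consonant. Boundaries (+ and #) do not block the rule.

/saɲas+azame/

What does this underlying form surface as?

/a/ before nasal /ɲ/ → [ã]
/a/ before nasal /m/ → [ã]

[sãɲas+azãme]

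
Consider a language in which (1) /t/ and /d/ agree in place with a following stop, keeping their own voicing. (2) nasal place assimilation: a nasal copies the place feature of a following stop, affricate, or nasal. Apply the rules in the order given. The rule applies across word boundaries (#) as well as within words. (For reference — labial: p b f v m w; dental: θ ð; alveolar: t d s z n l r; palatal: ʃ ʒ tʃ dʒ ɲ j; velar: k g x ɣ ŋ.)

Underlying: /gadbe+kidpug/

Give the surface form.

[gabbe+kibpug]

Rule 1: /d/ before /b/ (labial) → [b]
Rule 1: /d/ before /p/ (labial) → [b]
After rule 1: gabbe+kibpug
Rule 2: no segment meets the rule's conditions; no change.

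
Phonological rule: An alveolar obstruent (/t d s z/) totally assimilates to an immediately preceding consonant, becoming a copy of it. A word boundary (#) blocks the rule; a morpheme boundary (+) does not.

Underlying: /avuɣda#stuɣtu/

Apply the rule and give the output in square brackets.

[avuɣɣa#ssuɣɣu]

/d/ after /ɣ/ → [ɣ] (total assimilation)
/t/ after /s/ → [s] (total assimilation)
/t/ after /ɣ/ → [ɣ] (total assimilation)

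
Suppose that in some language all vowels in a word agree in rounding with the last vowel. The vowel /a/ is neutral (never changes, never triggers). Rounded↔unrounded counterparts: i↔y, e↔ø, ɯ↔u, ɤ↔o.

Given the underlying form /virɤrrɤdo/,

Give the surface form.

[vyrorrodo]

/i/ harmonizes with /o/ ([+round]) → [y]
/ɤ/ harmonizes with /o/ ([+round]) → [o]
/ɤ/ harmonizes with /o/ ([+round]) → [o]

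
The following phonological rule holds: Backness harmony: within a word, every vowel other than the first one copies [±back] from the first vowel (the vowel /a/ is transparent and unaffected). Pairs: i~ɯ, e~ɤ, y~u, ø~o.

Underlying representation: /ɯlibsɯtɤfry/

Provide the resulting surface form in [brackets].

/i/ harmonizes with /ɯ/ ([+back]) → [ɯ]
/y/ harmonizes with /ɯ/ ([+back]) → [u]

[ɯlɯbsɯtɤfru]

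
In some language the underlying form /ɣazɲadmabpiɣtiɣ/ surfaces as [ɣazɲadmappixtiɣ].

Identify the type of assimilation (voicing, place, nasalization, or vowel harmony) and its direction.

voicing assimilation, regressive

/b/→[p] /ɣ/→[x].
Each target copies a feature from the following segment, so the direction is regressive.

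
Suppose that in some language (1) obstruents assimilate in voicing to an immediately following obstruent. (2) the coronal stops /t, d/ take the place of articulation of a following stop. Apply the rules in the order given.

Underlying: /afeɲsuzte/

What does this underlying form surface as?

[afeɲsuste]

Rule 1: /z/ before /t/ (voiceless) → [s]
After rule 1: afeɲsuste
Rule 2: no segment meets the rule's conditions; no change.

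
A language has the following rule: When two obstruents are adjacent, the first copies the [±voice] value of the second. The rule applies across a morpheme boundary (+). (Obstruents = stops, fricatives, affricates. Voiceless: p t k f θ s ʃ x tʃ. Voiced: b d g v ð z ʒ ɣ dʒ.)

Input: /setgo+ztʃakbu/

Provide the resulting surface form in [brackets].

/t/ before /g/ (voiced) → [d]
/z/ before /tʃ/ (voiceless) → [s]
/k/ before /b/ (voiced) → [g]

[sedgo+stʃagbu]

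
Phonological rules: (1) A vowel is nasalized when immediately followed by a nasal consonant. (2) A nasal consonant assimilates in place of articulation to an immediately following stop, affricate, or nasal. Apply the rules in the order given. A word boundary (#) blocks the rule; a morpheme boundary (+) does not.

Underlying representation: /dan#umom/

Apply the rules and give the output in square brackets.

Rule 1: /a/ before nasal /n/ → [ã]
Rule 1: /u/ before nasal /m/ → [ũ]
Rule 1: /o/ before nasal /m/ → [õ]
After rule 1: dãn#ũmõm
Rule 2: no segment meets the rule's conditions; no change.

[dãn#ũmõm]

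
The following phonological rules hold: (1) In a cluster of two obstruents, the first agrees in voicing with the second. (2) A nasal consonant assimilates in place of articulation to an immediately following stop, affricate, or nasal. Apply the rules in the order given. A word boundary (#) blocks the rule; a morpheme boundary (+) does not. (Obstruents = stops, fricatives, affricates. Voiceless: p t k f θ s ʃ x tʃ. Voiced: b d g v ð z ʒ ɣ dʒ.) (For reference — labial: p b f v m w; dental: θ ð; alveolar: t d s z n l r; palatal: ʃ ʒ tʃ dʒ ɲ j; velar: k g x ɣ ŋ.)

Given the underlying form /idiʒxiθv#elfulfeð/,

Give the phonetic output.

Rule 1: /ʒ/ before /x/ (voiceless) → [ʃ]
Rule 1: /θ/ before /v/ (voiced) → [ð]
After rule 1: idiʃxiðv#elfulfeð
Rule 2: no segment meets the rule's conditions; no change.

[idiʃxiðv#elfulfeð]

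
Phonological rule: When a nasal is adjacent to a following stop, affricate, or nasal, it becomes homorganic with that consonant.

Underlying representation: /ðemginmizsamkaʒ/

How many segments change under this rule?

3

/m/ before /g/ (velar) → [ŋ]
/n/ before /m/ (labial) → [m]
/m/ before /k/ (velar) → [ŋ]
3 segments change.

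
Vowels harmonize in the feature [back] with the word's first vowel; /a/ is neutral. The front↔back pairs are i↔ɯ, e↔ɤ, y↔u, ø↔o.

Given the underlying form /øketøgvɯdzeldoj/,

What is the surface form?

/ɯ/ harmonizes with /ø/ ([-back]) → [i]
/o/ harmonizes with /ø/ ([-back]) → [ø]

[øketøgvidzeldøj]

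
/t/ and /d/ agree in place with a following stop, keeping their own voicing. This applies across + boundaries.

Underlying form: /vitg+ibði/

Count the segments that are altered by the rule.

/t/ before /g/ (velar) → [k]
1 segment changes.

1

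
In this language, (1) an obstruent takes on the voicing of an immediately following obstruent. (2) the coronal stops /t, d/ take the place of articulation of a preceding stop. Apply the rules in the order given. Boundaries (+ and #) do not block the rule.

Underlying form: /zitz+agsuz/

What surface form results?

Rule 1: /t/ before /z/ (voiced) → [d]
Rule 1: /g/ before /s/ (voiceless) → [k]
After rule 1: zidz+aksuz
Rule 2: no segment meets the rule's conditions; no change.

[zidz+aksuz]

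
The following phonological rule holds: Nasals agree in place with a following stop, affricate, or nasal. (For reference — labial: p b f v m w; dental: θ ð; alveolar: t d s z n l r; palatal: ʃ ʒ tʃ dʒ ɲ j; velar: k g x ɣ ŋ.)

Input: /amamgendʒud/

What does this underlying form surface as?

/m/ before /g/ (velar) → [ŋ]
/n/ before /dʒ/ (palatal) → [ɲ]

[amaŋgeɲdʒud]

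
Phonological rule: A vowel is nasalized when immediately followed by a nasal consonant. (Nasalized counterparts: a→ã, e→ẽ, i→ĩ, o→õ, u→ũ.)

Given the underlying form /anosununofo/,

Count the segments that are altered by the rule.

3

/a/ before nasal /n/ → [ã]
/u/ before nasal /n/ → [ũ]
/u/ before nasal /n/ → [ũ]
3 segments change.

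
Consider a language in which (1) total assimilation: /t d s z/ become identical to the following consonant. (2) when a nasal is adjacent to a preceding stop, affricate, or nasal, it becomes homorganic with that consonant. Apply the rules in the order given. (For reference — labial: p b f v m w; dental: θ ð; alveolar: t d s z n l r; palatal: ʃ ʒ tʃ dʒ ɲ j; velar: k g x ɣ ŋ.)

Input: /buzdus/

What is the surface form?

[buddus]

Rule 1: /z/ before /d/ → [d] (total assimilation)
After rule 1: buddus
Rule 2: no segment meets the rule's conditions; no change.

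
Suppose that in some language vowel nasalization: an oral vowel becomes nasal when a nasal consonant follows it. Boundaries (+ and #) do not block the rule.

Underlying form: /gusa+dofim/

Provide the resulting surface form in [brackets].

/i/ before nasal /m/ → [ĩ]

[gusa+dofĩm]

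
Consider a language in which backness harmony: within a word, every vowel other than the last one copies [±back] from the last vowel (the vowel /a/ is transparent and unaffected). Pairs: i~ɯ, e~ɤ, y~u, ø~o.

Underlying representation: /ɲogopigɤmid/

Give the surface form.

[ɲøgøpigemid]

/o/ harmonizes with /i/ ([-back]) → [ø]
/o/ harmonizes with /i/ ([-back]) → [ø]
/ɤ/ harmonizes with /i/ ([-back]) → [e]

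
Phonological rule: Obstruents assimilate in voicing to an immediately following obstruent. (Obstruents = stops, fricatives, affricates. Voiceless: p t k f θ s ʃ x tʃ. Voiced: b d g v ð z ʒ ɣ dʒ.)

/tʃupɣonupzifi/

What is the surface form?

[tʃubɣonubzifi]

/p/ before /ɣ/ (voiced) → [b]
/p/ before /z/ (voiced) → [b]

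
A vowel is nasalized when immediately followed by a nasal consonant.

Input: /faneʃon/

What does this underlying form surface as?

[fãneʃõn]

/a/ before nasal /n/ → [ã]
/o/ before nasal /n/ → [õ]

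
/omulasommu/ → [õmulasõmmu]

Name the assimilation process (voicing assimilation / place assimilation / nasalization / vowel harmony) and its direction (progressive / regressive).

nasalization, regressive

/o/→[õ] /o/→[õ].
Each target copies a feature from the following segment, so the direction is regressive.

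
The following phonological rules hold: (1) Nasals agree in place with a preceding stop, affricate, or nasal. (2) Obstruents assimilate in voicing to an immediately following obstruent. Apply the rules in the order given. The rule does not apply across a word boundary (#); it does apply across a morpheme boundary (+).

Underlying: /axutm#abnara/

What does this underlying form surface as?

Rule 1: /m/ after /t/ (alveolar) → [n]
Rule 1: /n/ after /b/ (labial) → [m]
After rule 1: axutn#abmara
Rule 2: no segment meets the rule's conditions; no change.

[axutn#abmara]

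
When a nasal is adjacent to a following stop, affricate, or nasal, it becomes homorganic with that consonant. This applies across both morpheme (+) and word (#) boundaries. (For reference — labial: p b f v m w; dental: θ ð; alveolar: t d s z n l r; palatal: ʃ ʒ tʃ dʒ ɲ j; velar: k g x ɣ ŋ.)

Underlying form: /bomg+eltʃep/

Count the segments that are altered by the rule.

1

/m/ before /g/ (velar) → [ŋ]
1 segment changes.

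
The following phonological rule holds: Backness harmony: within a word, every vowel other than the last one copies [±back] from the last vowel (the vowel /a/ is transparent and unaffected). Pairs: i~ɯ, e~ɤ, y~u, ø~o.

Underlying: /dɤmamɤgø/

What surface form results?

/ɤ/ harmonizes with /ø/ ([-back]) → [e]
/ɤ/ harmonizes with /ø/ ([-back]) → [e]

[demamegø]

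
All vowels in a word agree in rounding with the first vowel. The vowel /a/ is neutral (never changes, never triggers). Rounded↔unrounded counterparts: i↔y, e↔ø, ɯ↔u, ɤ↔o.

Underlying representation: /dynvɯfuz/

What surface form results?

/ɯ/ harmonizes with /y/ ([+round]) → [u]

[dynvufuz]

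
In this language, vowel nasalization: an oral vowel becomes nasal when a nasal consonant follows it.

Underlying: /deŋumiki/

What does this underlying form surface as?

/e/ before nasal /ŋ/ → [ẽ]
/u/ before nasal /m/ → [ũ]

[dẽŋũmiki]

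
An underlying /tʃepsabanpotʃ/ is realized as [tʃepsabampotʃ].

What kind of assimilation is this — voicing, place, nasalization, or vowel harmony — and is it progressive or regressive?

/n/→[m].
Each target copies a feature from the following segment, so the direction is regressive.

place assimilation, regressive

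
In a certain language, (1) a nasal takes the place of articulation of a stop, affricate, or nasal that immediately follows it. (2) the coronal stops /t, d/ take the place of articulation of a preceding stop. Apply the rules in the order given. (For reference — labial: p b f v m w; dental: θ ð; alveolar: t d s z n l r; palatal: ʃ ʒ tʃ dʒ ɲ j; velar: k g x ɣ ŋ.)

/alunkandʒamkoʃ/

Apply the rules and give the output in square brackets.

[aluŋkaɲdʒaŋkoʃ]

Rule 1: /n/ before /k/ (velar) → [ŋ]
Rule 1: /n/ before /dʒ/ (palatal) → [ɲ]
Rule 1: /m/ before /k/ (velar) → [ŋ]
After rule 1: aluŋkaɲdʒaŋkoʃ
Rule 2: no segment meets the rule's conditions; no change.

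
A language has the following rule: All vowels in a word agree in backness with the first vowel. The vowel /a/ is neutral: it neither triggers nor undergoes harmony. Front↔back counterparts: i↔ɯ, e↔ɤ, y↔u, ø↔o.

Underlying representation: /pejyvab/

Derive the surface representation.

[pejyvab]

no segment meets the rule's conditions; no change.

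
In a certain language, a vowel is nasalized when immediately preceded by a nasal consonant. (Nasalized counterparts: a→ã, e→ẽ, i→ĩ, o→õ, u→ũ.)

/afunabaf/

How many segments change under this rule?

1

/a/ after nasal /n/ → [ã]
1 segment changes.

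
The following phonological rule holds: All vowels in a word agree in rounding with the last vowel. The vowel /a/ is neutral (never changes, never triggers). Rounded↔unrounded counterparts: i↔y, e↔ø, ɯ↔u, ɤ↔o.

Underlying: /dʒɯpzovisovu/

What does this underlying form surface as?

[dʒupzovysovu]

/ɯ/ harmonizes with /u/ ([+round]) → [u]
/i/ harmonizes with /u/ ([+round]) → [y]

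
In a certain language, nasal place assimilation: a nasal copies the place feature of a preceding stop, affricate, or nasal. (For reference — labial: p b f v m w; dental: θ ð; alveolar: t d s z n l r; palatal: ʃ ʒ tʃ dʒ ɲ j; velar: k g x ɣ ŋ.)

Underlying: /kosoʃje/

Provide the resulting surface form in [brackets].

no segment meets the rule's conditions; no change.

[kosoʃje]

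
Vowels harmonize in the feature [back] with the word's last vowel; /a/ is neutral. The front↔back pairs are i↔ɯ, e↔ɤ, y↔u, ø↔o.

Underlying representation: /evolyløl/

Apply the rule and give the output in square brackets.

[evølyløl]

/o/ harmonizes with /ø/ ([-back]) → [ø]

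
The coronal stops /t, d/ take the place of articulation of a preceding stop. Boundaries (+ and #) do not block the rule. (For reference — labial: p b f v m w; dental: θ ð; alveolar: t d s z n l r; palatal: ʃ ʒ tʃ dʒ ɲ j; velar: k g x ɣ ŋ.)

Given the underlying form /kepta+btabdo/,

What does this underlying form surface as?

/t/ after /p/ (labial) → [p]
/t/ after /b/ (labial) → [p]
/d/ after /b/ (labial) → [b]

[keppa+bpabbo]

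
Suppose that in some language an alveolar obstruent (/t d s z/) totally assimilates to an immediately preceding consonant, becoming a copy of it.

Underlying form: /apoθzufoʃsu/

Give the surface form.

/z/ after /θ/ → [θ] (total assimilation)
/s/ after /ʃ/ → [ʃ] (total assimilation)

[apoθθufoʃʃu]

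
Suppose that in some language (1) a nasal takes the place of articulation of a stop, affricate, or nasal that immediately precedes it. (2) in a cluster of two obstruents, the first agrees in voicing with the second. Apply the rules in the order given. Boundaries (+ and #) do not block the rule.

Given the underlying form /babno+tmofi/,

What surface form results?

[babmo+tnofi]

Rule 1: /n/ after /b/ (labial) → [m]
Rule 1: /m/ after /t/ (alveolar) → [n]
After rule 1: babmo+tnofi
Rule 2: no segment meets the rule's conditions; no change.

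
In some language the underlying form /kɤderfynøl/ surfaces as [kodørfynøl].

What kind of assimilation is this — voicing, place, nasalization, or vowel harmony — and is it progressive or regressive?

/ɤ/→[o] /e/→[ø].
Vowels agree with the last vowel, so the harmony is regressive.

vowel harmony, regressive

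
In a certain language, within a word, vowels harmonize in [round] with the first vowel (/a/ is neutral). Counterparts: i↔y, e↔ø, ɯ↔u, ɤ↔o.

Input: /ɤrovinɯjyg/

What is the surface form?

[ɤrɤvinɯjig]

/o/ harmonizes with /ɤ/ ([-round]) → [ɤ]
/y/ harmonizes with /ɤ/ ([-round]) → [i]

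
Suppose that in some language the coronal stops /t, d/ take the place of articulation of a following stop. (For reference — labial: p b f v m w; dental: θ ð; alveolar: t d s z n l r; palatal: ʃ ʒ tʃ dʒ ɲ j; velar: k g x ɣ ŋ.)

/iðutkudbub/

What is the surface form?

/t/ before /k/ (velar) → [k]
/d/ before /b/ (labial) → [b]

[iðukkubbub]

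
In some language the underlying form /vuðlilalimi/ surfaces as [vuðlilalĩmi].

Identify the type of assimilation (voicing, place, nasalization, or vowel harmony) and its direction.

nasalization, regressive

/i/→[ĩ].
Each target copies a feature from the following segment, so the direction is regressive.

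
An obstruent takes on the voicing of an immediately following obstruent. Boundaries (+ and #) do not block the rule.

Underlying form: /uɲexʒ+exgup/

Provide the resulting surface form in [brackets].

/x/ before /ʒ/ (voiced) → [ɣ]
/x/ before /g/ (voiced) → [ɣ]

[uɲeɣʒ+eɣgup]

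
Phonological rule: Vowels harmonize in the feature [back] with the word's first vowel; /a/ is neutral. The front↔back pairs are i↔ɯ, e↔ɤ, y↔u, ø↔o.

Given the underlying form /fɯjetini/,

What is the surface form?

/e/ harmonizes with /ɯ/ ([+back]) → [ɤ]
/i/ harmonizes with /ɯ/ ([+back]) → [ɯ]
/i/ harmonizes with /ɯ/ ([+back]) → [ɯ]

[fɯjɤtɯnɯ]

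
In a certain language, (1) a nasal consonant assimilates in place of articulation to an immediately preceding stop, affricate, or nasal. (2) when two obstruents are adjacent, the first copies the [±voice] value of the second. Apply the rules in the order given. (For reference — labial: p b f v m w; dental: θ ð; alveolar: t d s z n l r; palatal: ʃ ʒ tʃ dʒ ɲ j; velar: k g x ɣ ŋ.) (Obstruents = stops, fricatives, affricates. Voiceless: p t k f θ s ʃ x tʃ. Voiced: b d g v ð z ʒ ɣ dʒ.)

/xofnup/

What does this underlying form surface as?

Rule 1: no segment meets the rule's conditions; no change.
After rule 1: xofnup
Rule 2: no segment meets the rule's conditions; no change.

[xofnup]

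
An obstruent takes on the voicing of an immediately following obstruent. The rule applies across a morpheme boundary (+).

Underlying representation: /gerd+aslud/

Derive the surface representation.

no segment meets the rule's conditions; no change.

[gerd+aslud]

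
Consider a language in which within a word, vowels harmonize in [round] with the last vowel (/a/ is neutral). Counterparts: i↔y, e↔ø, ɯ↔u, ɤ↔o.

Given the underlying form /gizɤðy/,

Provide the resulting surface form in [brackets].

/i/ harmonizes with /y/ ([+round]) → [y]
/ɤ/ harmonizes with /y/ ([+round]) → [o]

[gyzoðy]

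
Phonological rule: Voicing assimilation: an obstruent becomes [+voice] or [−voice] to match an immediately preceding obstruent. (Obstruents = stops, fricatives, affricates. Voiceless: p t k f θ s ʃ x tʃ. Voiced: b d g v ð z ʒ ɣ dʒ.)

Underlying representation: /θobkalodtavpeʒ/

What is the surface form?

/k/ after /b/ (voiced) → [g]
/t/ after /d/ (voiced) → [d]
/p/ after /v/ (voiced) → [b]

[θobgaloddavbeʒ]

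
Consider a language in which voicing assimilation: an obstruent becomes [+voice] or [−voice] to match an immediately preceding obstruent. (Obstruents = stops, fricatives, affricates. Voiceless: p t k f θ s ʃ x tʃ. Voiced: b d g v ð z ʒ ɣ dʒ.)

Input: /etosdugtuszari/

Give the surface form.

/d/ after /s/ (voiceless) → [t]
/t/ after /g/ (voiced) → [d]
/z/ after /s/ (voiceless) → [s]

[etostugdussari]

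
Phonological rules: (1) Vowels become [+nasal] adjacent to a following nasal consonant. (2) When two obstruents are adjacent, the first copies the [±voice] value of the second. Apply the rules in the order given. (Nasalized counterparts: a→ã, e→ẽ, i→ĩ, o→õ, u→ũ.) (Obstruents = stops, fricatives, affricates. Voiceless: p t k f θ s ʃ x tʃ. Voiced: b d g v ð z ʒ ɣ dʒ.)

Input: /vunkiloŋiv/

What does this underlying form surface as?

[vũnkilõŋiv]

Rule 1: /u/ before nasal /n/ → [ũ]
Rule 1: /o/ before nasal /ŋ/ → [õ]
After rule 1: vũnkilõŋiv
Rule 2: no segment meets the rule's conditions; no change.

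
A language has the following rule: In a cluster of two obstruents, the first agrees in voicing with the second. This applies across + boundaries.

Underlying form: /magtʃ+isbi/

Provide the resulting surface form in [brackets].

[maktʃ+izbi]

/g/ before /tʃ/ (voiceless) → [k]
/s/ before /b/ (voiced) → [z]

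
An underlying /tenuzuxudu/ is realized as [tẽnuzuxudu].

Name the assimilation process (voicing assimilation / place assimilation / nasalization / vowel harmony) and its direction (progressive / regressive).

/e/→[ẽ].
Each target copies a feature from the following segment, so the direction is regressive.

nasalization, regressive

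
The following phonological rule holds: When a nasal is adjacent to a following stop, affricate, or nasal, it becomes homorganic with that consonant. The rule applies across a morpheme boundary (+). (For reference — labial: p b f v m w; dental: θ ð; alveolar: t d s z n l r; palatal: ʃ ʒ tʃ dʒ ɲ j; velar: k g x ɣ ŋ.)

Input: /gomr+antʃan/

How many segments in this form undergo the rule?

/n/ before /tʃ/ (palatal) → [ɲ]
1 segment changes.

1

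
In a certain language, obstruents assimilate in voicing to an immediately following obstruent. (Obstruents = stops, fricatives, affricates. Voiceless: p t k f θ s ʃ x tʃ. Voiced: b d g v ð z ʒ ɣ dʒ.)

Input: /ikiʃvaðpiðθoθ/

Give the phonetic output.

[ikiʒvaθpiθθoθ]

/ʃ/ before /v/ (voiced) → [ʒ]
/ð/ before /p/ (voiceless) → [θ]
/ð/ before /θ/ (voiceless) → [θ]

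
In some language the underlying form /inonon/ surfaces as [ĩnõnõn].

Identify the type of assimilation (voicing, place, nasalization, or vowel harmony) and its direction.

/i/→[ĩ] /o/→[õ] /o/→[õ].
Each target copies a feature from the following segment, so the direction is regressive.

nasalization, regressive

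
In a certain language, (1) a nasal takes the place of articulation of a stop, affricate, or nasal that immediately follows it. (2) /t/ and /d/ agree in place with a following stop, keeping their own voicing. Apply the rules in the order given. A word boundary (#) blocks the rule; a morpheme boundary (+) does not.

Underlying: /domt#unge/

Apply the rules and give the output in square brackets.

[dont#uŋge]

Rule 1: /m/ before /t/ (alveolar) → [n]
Rule 1: /n/ before /g/ (velar) → [ŋ]
After rule 1: dont#uŋge
Rule 2: no segment meets the rule's conditions; no change.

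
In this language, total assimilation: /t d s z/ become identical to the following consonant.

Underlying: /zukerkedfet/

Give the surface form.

/d/ before /f/ → [f] (total assimilation)

[zukerkeffet]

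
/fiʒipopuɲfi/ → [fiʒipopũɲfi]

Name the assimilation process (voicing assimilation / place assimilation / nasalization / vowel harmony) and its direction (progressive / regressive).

nasalization, regressive

/u/→[ũ].
Each target copies a feature from the following segment, so the direction is regressive.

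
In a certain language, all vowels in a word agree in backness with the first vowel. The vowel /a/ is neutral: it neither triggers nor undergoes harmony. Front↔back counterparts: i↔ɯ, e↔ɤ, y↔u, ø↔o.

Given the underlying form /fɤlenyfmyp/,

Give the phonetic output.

[fɤlɤnufmup]

/e/ harmonizes with /ɤ/ ([+back]) → [ɤ]
/y/ harmonizes with /ɤ/ ([+back]) → [u]
/y/ harmonizes with /ɤ/ ([+back]) → [u]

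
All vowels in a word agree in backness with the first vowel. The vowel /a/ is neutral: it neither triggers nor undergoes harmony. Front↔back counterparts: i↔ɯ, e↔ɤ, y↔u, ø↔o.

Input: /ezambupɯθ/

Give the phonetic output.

/u/ harmonizes with /e/ ([-back]) → [y]
/ɯ/ harmonizes with /e/ ([-back]) → [i]

[ezambypiθ]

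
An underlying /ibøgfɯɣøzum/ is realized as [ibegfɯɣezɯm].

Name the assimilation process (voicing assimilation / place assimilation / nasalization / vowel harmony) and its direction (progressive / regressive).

vowel harmony, progressive

/ø/→[e] /ø/→[e] /u/→[ɯ].
Vowels agree with the first vowel, so the harmony is progressive.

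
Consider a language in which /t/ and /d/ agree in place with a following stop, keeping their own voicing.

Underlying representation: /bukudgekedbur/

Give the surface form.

[bukuggekebbur]

/d/ before /g/ (velar) → [g]
/d/ before /b/ (labial) → [b]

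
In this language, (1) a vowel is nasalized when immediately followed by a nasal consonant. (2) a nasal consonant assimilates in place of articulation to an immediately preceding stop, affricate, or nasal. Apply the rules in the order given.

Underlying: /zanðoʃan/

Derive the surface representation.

Rule 1: /a/ before nasal /n/ → [ã]
Rule 1: /a/ before nasal /n/ → [ã]
After rule 1: zãnðoʃãn
Rule 2: no segment meets the rule's conditions; no change.

[zãnðoʃãn]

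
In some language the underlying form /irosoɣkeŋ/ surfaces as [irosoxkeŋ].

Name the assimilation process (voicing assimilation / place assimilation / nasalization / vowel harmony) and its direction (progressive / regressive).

/ɣ/→[x].
Each target copies a feature from the following segment, so the direction is regressive.

voicing assimilation, regressive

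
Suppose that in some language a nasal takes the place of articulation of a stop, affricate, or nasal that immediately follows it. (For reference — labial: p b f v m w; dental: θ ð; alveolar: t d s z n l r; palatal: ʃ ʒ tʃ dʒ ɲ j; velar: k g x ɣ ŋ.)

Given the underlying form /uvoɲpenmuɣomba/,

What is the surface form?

/ɲ/ before /p/ (labial) → [m]
/n/ before /m/ (labial) → [m]

[uvompemmuɣomba]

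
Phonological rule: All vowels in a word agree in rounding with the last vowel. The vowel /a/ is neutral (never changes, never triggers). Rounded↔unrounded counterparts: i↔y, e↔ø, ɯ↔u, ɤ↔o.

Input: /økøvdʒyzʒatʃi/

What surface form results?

[ekevdʒizʒatʃi]

/ø/ harmonizes with /i/ ([-round]) → [e]
/ø/ harmonizes with /i/ ([-round]) → [e]
/y/ harmonizes with /i/ ([-round]) → [i]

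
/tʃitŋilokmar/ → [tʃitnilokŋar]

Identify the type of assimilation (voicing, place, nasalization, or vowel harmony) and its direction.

place assimilation, progressive

/ŋ/→[n] /m/→[ŋ].
Each target copies a feature from the preceding segment, so the direction is progressive.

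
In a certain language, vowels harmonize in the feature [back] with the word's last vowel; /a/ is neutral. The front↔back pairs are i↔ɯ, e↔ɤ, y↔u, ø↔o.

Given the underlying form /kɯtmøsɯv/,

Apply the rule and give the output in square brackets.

/ø/ harmonizes with /ɯ/ ([+back]) → [o]

[kɯtmosɯv]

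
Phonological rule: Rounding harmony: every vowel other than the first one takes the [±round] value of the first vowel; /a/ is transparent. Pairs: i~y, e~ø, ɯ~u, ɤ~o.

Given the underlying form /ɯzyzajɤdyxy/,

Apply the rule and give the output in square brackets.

/y/ harmonizes with /ɯ/ ([-round]) → [i]
/y/ harmonizes with /ɯ/ ([-round]) → [i]
/y/ harmonizes with /ɯ/ ([-round]) → [i]

[ɯzizajɤdixi]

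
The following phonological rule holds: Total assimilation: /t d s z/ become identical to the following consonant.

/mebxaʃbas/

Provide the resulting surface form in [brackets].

no segment meets the rule's conditions; no change.

[mebxaʃbas]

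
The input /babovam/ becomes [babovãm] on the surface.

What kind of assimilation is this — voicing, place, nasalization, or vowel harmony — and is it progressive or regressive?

nasalization, regressive

/a/→[ã].
Each target copies a feature from the following segment, so the direction is regressive.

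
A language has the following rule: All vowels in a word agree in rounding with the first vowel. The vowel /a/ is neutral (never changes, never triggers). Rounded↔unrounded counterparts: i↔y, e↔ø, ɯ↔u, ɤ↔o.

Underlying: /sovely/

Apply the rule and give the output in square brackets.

[sovøly]

/e/ harmonizes with /o/ ([+round]) → [ø]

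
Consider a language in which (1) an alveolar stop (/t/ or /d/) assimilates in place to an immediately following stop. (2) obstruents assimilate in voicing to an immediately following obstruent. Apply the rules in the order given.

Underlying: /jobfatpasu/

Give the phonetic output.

Rule 1: /t/ before /p/ (labial) → [p]
After rule 1: jobfappasu
Rule 2: /b/ before /f/ (voiceless) → [p]

[jopfappasu]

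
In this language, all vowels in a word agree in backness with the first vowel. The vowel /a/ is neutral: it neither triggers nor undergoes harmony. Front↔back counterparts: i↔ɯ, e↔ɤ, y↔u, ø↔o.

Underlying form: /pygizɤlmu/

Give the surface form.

/ɤ/ harmonizes with /y/ ([-back]) → [e]
/u/ harmonizes with /y/ ([-back]) → [y]

[pygizelmy]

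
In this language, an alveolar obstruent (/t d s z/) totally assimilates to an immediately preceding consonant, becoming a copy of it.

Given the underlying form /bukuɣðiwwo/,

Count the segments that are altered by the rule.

No segment meets the rule's conditions.

0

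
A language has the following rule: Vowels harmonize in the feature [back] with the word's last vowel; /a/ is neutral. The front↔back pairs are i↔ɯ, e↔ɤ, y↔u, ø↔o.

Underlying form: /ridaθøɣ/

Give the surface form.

[ridaθøɣ]

no segment meets the rule's conditions; no change.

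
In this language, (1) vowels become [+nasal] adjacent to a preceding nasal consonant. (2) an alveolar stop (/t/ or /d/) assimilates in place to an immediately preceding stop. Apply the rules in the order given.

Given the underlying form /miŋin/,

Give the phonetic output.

[mĩŋĩn]

Rule 1: /i/ after nasal /m/ → [ĩ]
Rule 1: /i/ after nasal /ŋ/ → [ĩ]
After rule 1: mĩŋĩn
Rule 2: no segment meets the rule's conditions; no change.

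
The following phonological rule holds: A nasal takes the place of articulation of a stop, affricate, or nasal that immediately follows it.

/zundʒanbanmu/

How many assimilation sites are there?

/n/ before /dʒ/ (palatal) → [ɲ]
/n/ before /b/ (labial) → [m]
/n/ before /m/ (labial) → [m]
3 segments change.

3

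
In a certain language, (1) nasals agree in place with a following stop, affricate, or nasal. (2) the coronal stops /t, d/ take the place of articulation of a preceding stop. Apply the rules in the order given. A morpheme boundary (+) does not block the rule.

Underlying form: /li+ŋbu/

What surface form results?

[li+mbu]

Rule 1: /ŋ/ before /b/ (labial) → [m]
After rule 1: li+mbu
Rule 2: no segment meets the rule's conditions; no change.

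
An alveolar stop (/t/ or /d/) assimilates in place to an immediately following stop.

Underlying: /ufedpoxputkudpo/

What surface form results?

/d/ before /p/ (labial) → [b]
/t/ before /k/ (velar) → [k]
/d/ before /p/ (labial) → [b]

[ufebpoxpukkubpo]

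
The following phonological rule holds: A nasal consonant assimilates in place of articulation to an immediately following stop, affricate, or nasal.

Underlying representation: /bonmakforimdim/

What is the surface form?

[bommakforindim]

/n/ before /m/ (labial) → [m]
/m/ before /d/ (alveolar) → [n]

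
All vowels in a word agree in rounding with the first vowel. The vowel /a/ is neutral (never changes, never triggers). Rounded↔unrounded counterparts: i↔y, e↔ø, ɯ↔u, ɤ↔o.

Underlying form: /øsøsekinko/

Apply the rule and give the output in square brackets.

[øsøsøkynko]

/e/ harmonizes with /ø/ ([+round]) → [ø]
/i/ harmonizes with /ø/ ([+round]) → [y]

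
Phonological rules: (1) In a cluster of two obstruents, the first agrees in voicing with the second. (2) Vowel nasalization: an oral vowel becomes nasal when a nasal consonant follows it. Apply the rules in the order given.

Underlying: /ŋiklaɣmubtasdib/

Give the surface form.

Rule 1: /b/ before /t/ (voiceless) → [p]
Rule 1: /s/ before /d/ (voiced) → [z]
After rule 1: ŋiklaɣmuptazdib
Rule 2: no segment meets the rule's conditions; no change.

[ŋiklaɣmuptazdib]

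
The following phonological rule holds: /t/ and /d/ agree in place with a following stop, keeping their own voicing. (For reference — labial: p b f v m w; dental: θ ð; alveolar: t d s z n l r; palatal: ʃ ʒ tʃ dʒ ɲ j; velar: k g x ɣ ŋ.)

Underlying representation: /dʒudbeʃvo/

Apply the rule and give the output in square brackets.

/d/ before /b/ (labial) → [b]

[dʒubbeʃvo]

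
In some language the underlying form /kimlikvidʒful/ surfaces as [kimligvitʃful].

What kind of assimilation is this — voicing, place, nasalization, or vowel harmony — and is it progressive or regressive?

/k/→[g] /dʒ/→[tʃ].
Each target copies a feature from the following segment, so the direction is regressive.

voicing assimilation, regressive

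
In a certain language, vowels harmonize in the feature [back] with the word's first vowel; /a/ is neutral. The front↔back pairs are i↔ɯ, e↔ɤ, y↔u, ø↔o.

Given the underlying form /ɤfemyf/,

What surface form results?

/e/ harmonizes with /ɤ/ ([+back]) → [ɤ]
/y/ harmonizes with /ɤ/ ([+back]) → [u]

[ɤfɤmuf]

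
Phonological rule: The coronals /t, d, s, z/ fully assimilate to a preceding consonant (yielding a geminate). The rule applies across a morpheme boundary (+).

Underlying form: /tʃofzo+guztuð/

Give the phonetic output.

/z/ after /f/ → [f] (total assimilation)
/t/ after /z/ → [z] (total assimilation)

[tʃoffo+guzzuð]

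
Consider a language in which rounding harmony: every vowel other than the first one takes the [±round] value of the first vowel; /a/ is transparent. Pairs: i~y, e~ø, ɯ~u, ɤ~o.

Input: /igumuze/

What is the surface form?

/u/ harmonizes with /i/ ([-round]) → [ɯ]
/u/ harmonizes with /i/ ([-round]) → [ɯ]

[igɯmɯze]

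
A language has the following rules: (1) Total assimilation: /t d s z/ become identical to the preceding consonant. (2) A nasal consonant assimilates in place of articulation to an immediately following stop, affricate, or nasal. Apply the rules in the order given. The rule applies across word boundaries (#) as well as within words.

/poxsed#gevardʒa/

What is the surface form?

[poxxed#gevardʒa]

Rule 1: /s/ after /x/ → [x] (total assimilation)
After rule 1: poxxed#gevardʒa
Rule 2: no segment meets the rule's conditions; no change.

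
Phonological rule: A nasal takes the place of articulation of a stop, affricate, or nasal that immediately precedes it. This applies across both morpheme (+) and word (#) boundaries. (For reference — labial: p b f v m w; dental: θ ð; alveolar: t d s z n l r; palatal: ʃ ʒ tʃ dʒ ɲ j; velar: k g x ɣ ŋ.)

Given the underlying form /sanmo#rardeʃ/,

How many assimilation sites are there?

/m/ after /n/ (alveolar) → [n]
1 segment changes.

1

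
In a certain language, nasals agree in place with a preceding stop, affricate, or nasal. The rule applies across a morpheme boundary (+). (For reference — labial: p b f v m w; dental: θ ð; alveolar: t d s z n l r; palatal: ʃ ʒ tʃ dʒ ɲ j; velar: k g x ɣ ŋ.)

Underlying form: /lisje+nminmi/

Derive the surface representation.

/m/ after /n/ (alveolar) → [n]
/m/ after /n/ (alveolar) → [n]

[lisje+nninni]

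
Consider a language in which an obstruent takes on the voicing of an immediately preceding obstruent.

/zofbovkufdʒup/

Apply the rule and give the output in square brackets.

[zofpovguftʃup]

/b/ after /f/ (voiceless) → [p]
/k/ after /v/ (voiced) → [g]
/dʒ/ after /f/ (voiceless) → [tʃ]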